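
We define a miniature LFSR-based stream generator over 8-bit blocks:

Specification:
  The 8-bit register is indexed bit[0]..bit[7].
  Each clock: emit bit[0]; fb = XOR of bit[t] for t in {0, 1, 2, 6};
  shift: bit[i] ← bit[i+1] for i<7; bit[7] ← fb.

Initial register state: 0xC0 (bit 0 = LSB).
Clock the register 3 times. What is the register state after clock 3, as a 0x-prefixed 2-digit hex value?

0xF8

reg_0 = 0xC0
clock 1: out=0, reg = 0xE0
clock 2: out=0, reg = 0xF0
clock 3: out=0, reg = 0xF8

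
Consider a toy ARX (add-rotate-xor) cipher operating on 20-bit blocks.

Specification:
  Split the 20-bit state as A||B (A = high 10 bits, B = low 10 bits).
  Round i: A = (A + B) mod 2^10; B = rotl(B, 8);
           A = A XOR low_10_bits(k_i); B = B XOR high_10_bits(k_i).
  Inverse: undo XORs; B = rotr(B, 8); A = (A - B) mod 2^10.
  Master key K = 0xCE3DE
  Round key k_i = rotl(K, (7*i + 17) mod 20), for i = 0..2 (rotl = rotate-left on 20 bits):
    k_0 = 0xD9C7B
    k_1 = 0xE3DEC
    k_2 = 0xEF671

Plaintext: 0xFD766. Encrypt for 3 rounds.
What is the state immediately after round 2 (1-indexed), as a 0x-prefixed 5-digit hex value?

s_0 = plaintext = 0xFD766
s_1 = Round(s_0, k_0) = 0xC81BE
s_2 = Round(s_1, k_1) = 0x4C9E0
s_3 = Round(s_2, k_2) = 0x58FC5

0x4C9E0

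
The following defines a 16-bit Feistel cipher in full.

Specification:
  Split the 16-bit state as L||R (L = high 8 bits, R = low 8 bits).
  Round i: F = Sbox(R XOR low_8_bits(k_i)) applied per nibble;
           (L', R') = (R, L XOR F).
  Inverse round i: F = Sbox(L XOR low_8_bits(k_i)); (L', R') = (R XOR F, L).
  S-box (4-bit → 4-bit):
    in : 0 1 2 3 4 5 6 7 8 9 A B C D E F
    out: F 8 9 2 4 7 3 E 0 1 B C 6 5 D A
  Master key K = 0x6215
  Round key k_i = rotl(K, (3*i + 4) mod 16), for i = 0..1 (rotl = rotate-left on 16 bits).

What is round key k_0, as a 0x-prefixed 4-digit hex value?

0x2156

K = 0x6215
k_0 = rotl(K, (3*0+4) mod 16) = rotl(K, 4) = 0x2156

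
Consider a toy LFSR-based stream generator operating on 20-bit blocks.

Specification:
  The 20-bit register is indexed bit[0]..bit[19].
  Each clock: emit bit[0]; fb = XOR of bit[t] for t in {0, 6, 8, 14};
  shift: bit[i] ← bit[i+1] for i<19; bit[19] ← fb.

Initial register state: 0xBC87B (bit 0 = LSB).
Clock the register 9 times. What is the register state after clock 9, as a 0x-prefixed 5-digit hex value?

reg_0 = 0xBC87B
clock 1: out=1, reg = 0xDE43D
clock 2: out=1, reg = 0x6F21E
clock 3: out=0, reg = 0xB790F
clock 4: out=1, reg = 0xDBC87
clock 5: out=1, reg = 0xEDE43
clock 6: out=1, reg = 0xF6F21
clock 7: out=1, reg = 0xFB790
clock 8: out=0, reg = 0xFDBC8
clock 9: out=0, reg = 0xFEDE4

0xFEDE4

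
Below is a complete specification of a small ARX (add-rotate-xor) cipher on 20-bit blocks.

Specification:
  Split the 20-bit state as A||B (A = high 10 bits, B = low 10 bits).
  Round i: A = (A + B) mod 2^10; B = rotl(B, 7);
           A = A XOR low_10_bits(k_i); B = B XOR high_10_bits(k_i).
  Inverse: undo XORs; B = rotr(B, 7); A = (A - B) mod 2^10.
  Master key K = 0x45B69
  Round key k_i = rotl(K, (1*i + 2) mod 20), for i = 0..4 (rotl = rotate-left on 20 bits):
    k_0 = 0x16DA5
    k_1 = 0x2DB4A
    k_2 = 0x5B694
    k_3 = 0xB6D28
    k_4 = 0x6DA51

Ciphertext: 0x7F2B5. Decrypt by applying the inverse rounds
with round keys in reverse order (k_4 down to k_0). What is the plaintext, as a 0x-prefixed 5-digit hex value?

0x316F3

s_0 = ciphertext = 0x7F2B5
s_1 = InvRound(s_0, k_4) = 0xE3C1E
s_2 = InvRound(s_1, k_3) = 0x1EA2D
s_3 = InvRound(s_2, k_2) = 0x3A206
s_4 = InvRound(s_3, k_1) = 0x87585
s_5 = InvRound(s_4, k_0) = 0x316F3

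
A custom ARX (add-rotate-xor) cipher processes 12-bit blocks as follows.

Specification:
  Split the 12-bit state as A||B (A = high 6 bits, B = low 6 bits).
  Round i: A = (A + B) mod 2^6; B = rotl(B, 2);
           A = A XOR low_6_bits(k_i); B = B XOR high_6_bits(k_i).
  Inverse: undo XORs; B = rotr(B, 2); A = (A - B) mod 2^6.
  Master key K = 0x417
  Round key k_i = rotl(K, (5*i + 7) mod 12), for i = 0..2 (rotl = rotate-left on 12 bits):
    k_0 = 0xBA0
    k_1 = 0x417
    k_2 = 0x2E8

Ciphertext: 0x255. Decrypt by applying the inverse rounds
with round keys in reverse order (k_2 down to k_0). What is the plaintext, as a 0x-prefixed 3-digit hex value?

0x734

s_0 = ciphertext = 0x255
s_1 = InvRound(s_0, k_2) = 0xEA7
s_2 = InvRound(s_1, k_1) = 0xC3D
s_3 = InvRound(s_2, k_0) = 0x734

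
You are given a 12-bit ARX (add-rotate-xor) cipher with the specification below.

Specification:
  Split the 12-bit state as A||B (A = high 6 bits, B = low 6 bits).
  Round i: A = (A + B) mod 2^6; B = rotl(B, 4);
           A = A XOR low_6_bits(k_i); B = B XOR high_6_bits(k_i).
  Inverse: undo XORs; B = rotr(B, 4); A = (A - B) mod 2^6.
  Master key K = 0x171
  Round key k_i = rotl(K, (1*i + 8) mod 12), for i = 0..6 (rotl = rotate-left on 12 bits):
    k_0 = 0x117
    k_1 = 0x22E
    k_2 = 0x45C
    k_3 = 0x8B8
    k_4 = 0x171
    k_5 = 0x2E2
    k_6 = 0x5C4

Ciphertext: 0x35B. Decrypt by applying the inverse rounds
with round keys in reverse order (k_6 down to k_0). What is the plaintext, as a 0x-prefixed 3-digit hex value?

s_0 = ciphertext = 0x35B
s_1 = InvRound(s_0, k_6) = 0x670
s_2 = InvRound(s_1, k_5) = 0x32F
s_3 = InvRound(s_2, k_4) = 0x4EA
s_4 = InvRound(s_3, k_3) = 0x2E0
s_5 = InvRound(s_4, k_2) = 0x407
s_6 = InvRound(s_5, k_1) = 0x0BC
s_7 = InvRound(s_6, k_0) = 0xCA3

0xCA3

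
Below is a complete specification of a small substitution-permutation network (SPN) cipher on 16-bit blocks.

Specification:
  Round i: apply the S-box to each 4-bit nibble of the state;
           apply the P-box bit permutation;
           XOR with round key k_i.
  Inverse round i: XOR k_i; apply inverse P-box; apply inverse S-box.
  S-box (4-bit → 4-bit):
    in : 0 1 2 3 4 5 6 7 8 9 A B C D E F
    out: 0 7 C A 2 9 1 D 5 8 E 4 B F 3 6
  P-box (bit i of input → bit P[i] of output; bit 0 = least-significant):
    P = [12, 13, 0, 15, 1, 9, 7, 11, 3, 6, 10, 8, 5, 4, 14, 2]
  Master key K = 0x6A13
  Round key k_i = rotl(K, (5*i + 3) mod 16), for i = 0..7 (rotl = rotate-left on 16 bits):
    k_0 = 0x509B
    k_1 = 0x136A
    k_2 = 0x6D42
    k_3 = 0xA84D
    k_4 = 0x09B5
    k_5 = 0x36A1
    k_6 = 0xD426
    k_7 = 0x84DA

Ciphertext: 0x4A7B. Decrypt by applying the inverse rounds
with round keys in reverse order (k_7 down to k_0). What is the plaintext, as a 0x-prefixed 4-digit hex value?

0x2768

s_0 = ciphertext = 0x4A7B
s_1 = InvRound(s_0, k_7) = 0x8BA2
s_2 = InvRound(s_1, k_6) = 0x22A6
s_3 = InvRound(s_2, k_5) = 0x9B68
s_4 = InvRound(s_3, k_4) = 0x3EF7
s_5 = InvRound(s_4, k_3) = 0xE815
s_6 = InvRound(s_5, k_2) = 0x3A62
s_7 = InvRound(s_6, k_1) = 0x0594
s_8 = InvRound(s_7, k_0) = 0x2768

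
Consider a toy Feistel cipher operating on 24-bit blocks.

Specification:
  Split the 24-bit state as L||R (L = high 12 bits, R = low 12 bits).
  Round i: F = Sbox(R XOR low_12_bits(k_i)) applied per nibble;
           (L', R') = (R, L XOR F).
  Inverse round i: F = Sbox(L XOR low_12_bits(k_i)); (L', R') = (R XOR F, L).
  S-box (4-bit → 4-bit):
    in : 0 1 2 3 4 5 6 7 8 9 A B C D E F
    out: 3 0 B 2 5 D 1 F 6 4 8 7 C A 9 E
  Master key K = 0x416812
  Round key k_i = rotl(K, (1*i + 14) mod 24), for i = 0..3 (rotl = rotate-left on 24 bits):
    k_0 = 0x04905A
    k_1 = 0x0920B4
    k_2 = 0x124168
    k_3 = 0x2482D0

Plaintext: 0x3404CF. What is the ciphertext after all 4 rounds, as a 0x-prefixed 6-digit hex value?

s_0 = plaintext = 0x3404CF
s_1 = Round(s_0, k_0) = 0x4CF60D
s_2 = Round(s_1, k_1) = 0x60D5BB
s_3 = Round(s_2, k_2) = 0x5BB3AF
s_4 = Round(s_3, k_3) = 0x3AF545

0x3AF545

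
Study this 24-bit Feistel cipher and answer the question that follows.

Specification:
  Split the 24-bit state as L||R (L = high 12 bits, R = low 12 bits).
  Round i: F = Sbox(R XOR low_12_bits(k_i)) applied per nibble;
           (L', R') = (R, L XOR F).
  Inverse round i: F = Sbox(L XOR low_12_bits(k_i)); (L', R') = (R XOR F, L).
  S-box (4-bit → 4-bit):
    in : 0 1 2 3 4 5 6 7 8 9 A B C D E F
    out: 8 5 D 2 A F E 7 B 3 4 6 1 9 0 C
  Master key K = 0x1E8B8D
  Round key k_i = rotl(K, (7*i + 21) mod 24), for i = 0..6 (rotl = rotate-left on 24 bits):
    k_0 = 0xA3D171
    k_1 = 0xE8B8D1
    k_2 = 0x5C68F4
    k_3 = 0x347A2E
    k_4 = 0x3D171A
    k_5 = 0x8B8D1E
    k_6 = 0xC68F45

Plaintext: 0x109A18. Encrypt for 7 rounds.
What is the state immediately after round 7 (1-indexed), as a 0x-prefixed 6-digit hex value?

0xA13361

s_0 = plaintext = 0x109A18
s_1 = Round(s_0, k_0) = 0xA187EA
s_2 = Round(s_1, k_1) = 0x7EA63E
s_3 = Round(s_2, k_2) = 0x63E7FE
s_4 = Round(s_3, k_3) = 0x7FEFA6
s_5 = Round(s_4, k_4) = 0xFA6C9F
s_6 = Round(s_5, k_5) = 0xC9FA13
s_7 = Round(s_6, k_6) = 0xA13361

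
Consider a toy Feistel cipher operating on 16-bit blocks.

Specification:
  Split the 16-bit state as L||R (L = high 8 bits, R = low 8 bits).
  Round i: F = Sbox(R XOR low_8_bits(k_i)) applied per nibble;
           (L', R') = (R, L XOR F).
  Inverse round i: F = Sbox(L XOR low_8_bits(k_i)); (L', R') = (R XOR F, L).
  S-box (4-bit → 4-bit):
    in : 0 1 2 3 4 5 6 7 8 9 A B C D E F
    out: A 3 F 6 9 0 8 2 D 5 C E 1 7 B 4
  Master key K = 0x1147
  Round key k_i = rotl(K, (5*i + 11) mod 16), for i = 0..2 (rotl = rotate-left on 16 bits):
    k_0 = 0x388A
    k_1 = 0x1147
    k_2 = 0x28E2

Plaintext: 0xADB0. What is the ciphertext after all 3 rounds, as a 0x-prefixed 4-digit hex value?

s_0 = plaintext = 0xADB0
s_1 = Round(s_0, k_0) = 0xB0C1
s_2 = Round(s_1, k_1) = 0xC168
s_3 = Round(s_2, k_2) = 0x681D

0x681D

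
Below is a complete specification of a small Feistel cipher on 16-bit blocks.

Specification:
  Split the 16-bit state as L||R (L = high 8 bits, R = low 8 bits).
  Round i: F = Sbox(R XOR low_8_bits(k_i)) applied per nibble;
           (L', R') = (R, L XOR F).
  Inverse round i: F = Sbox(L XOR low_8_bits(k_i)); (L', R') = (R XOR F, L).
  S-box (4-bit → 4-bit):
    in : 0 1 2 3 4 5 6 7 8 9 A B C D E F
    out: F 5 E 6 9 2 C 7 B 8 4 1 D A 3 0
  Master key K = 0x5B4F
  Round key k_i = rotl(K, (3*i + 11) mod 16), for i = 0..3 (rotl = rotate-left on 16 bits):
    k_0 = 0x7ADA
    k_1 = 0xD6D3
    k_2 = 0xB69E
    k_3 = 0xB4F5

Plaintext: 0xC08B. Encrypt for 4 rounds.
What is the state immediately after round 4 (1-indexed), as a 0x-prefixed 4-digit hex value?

0x9D2C

s_0 = plaintext = 0xC08B
s_1 = Round(s_0, k_0) = 0x8BE5
s_2 = Round(s_1, k_1) = 0xE5E7
s_3 = Round(s_2, k_2) = 0xE79D
s_4 = Round(s_3, k_3) = 0x9D2C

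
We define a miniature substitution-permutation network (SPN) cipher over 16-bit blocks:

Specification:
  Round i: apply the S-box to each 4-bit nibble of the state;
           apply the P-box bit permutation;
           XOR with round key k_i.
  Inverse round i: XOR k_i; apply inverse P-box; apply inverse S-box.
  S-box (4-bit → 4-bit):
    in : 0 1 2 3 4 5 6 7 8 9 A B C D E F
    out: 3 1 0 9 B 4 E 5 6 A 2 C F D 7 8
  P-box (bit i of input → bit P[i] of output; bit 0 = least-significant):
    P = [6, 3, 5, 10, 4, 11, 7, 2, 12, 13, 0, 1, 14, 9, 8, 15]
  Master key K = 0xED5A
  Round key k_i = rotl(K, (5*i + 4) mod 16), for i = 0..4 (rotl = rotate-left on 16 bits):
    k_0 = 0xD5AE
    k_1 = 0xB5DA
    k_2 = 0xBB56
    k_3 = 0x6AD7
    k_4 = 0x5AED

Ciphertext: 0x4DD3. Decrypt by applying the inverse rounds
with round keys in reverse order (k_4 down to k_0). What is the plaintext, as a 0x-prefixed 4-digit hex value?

s_0 = ciphertext = 0x4DD3
s_1 = InvRound(s_0, k_4) = 0x8336
s_2 = InvRound(s_1, k_3) = 0xD887
s_3 = InvRound(s_2, k_2) = 0xE871
s_4 = InvRound(s_3, k_1) = 0x7D86
s_5 = InvRound(s_4, k_0) = 0xFAA8

0xFAA8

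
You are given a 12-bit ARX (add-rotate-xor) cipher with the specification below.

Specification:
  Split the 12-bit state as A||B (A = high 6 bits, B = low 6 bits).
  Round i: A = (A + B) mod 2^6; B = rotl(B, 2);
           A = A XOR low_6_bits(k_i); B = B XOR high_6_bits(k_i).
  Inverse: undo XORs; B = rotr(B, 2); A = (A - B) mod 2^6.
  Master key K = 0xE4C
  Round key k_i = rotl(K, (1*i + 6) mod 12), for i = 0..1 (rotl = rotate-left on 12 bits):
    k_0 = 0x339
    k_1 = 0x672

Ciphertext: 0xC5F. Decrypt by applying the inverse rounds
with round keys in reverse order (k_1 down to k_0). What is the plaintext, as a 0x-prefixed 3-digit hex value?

0x01B

s_0 = ciphertext = 0xC5F
s_1 = InvRound(s_0, k_1) = 0x8A1
s_2 = InvRound(s_1, k_0) = 0x01B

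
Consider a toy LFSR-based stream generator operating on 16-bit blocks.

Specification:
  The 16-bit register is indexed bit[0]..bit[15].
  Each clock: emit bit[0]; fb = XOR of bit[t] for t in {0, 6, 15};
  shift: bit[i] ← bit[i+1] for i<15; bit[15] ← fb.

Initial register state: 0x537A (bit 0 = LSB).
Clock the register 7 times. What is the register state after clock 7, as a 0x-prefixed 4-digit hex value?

reg_0 = 0x537A
clock 1: out=0, reg = 0xA9BD
clock 2: out=1, reg = 0x54DE
clock 3: out=0, reg = 0xAA6F
clock 4: out=1, reg = 0xD537
clock 5: out=1, reg = 0x6A9B
clock 6: out=1, reg = 0xB54D
clock 7: out=1, reg = 0xDAA6

0xDAA6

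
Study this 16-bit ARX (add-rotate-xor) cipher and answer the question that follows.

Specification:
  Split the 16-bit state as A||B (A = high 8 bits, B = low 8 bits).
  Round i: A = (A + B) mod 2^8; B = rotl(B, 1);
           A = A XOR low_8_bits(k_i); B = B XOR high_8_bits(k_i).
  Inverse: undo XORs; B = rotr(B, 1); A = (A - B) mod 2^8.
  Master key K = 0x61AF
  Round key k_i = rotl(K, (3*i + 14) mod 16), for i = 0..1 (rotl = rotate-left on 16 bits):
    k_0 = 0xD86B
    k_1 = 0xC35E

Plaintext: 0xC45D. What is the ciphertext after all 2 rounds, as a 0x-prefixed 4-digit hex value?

s_0 = plaintext = 0xC45D
s_1 = Round(s_0, k_0) = 0x4A62
s_2 = Round(s_1, k_1) = 0xF207

0xF207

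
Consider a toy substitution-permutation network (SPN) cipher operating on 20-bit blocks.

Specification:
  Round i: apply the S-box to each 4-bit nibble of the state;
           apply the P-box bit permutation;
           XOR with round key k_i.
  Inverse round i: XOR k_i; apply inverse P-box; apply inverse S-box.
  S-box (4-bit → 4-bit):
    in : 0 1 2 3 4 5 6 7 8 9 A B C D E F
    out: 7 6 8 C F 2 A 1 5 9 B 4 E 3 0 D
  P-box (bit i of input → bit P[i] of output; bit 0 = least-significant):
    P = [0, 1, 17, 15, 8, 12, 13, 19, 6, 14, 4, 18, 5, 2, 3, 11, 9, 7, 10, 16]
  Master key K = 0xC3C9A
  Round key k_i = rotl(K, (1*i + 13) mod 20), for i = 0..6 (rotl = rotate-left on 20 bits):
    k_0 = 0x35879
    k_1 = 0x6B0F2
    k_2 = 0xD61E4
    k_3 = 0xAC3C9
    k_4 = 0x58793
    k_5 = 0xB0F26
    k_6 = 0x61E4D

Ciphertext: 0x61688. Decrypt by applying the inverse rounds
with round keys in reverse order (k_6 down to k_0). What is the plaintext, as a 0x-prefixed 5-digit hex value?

s_0 = ciphertext = 0x61688
s_1 = InvRound(s_0, k_6) = 0x567E7
s_2 = InvRound(s_1, k_5) = 0x52A38
s_3 = InvRound(s_2, k_4) = 0x1FE8A
s_4 = InvRound(s_3, k_3) = 0x32740
s_5 = InvRound(s_4, k_2) = 0x0D62B
s_6 = InvRound(s_5, k_1) = 0x0B4B8
s_7 = InvRound(s_6, k_0) = 0xC2DBF

0xC2DBF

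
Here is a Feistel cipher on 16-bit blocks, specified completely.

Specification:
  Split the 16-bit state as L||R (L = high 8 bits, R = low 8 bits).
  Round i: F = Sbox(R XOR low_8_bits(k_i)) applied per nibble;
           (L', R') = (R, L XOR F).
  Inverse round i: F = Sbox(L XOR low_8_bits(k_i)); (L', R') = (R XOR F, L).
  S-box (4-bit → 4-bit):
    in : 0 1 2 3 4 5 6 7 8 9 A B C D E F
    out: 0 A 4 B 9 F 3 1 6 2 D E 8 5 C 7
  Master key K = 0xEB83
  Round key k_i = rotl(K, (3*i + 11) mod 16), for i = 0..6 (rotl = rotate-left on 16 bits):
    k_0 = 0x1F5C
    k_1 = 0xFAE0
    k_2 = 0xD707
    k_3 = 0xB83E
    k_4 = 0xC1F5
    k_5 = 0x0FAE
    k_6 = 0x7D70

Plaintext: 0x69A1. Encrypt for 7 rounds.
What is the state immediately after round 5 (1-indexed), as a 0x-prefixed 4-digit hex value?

0xC5F0

s_0 = plaintext = 0x69A1
s_1 = Round(s_0, k_0) = 0xA11C
s_2 = Round(s_1, k_1) = 0x1CD9
s_3 = Round(s_2, k_2) = 0xD940
s_4 = Round(s_3, k_3) = 0x40C5
s_5 = Round(s_4, k_4) = 0xC5F0
s_6 = Round(s_5, k_5) = 0xF039
s_7 = Round(s_6, k_6) = 0x3962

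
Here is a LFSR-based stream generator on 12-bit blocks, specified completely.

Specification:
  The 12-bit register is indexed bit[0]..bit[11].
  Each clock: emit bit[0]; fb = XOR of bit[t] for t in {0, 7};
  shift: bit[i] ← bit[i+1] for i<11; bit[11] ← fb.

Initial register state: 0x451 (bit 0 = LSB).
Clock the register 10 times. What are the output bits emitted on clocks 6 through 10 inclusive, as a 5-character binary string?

reg_0 = 0x451
clock 1: out=1, reg = 0xA28
clock 2: out=0, reg = 0x514
clock 3: out=0, reg = 0x28A
clock 4: out=0, reg = 0x945
clock 5: out=1, reg = 0xCA2
clock 6: out=0, reg = 0xE51
clock 7: out=1, reg = 0xF28
clock 8: out=0, reg = 0x794
clock 9: out=0, reg = 0xBCA
clock 10: out=0, reg = 0xDE5

01000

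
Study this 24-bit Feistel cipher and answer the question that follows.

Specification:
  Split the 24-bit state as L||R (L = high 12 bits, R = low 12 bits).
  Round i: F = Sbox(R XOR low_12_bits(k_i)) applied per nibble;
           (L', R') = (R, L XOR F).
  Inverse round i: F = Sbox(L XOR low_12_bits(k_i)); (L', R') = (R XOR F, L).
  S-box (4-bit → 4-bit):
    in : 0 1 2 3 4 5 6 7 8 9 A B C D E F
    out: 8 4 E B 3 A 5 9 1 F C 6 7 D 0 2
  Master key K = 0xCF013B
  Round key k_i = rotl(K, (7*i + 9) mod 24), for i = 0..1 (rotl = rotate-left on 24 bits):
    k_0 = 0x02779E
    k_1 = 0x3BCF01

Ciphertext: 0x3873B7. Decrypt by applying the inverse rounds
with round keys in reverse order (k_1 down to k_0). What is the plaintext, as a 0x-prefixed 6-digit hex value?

0x8304A2

s_0 = ciphertext = 0x3873B7
s_1 = InvRound(s_0, k_1) = 0x4A2387
s_2 = InvRound(s_1, k_0) = 0x8304A2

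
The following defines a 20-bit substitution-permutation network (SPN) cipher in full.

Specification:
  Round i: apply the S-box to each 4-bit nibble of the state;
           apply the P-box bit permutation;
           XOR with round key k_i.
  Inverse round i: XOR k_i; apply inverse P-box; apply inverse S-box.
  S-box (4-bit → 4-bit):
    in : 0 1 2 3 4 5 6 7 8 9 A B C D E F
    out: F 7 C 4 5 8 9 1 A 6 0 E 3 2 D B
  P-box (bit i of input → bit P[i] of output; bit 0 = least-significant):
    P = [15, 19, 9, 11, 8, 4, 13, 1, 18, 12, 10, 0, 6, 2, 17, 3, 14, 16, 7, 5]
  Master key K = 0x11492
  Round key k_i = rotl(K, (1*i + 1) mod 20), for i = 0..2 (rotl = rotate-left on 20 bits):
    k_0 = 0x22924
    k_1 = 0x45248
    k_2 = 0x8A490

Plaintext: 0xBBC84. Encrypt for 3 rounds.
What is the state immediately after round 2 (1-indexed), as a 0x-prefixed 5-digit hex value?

s_0 = plaintext = 0xBBC84
s_1 = Round(s_0, k_0) = 0x5BB9A
s_2 = Round(s_1, k_1) = 0x66675
s_3 = Round(s_2, k_2) = 0xCEDF9

0x66675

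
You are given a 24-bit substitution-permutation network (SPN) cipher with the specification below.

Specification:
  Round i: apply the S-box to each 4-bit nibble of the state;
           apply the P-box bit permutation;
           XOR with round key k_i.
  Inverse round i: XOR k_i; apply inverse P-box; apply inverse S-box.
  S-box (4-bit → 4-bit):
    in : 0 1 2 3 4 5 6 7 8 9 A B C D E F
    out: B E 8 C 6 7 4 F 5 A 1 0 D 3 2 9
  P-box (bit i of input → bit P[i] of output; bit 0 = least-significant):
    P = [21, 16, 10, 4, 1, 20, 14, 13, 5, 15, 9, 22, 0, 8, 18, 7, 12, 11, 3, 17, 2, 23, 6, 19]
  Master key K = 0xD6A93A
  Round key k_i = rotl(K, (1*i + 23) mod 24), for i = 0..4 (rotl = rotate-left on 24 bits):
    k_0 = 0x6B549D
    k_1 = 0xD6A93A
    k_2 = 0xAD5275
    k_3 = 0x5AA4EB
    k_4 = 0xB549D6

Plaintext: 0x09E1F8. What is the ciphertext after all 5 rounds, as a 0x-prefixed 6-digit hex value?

0xAEF014

s_0 = plaintext = 0x09E1F8
s_1 = Round(s_0, k_0) = 0x81FB9B
s_2 = Round(s_1, k_1) = 0xC481F7
s_3 = Round(s_2, k_2) = 0xC0FC2A
s_4 = Round(s_3, k_3) = 0x309E0E
s_5 = Round(s_4, k_4) = 0xAEF014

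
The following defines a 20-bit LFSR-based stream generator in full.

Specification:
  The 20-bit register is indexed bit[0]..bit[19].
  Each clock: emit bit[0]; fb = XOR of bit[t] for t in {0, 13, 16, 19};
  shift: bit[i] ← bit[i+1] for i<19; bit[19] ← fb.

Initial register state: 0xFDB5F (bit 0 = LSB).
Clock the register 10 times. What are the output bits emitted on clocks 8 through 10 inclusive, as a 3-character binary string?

011

reg_0 = 0xFDB5F
clock 1: out=1, reg = 0xFEDAF
clock 2: out=1, reg = 0x7F6D7
clock 3: out=1, reg = 0xBFB6B
clock 4: out=1, reg = 0x5FDB5
clock 5: out=1, reg = 0xAFEDA
clock 6: out=0, reg = 0x57F6D
clock 7: out=1, reg = 0xABFB6
clock 8: out=0, reg = 0x55FDB
clock 9: out=1, reg = 0x2AFED
clock 10: out=1, reg = 0x157F6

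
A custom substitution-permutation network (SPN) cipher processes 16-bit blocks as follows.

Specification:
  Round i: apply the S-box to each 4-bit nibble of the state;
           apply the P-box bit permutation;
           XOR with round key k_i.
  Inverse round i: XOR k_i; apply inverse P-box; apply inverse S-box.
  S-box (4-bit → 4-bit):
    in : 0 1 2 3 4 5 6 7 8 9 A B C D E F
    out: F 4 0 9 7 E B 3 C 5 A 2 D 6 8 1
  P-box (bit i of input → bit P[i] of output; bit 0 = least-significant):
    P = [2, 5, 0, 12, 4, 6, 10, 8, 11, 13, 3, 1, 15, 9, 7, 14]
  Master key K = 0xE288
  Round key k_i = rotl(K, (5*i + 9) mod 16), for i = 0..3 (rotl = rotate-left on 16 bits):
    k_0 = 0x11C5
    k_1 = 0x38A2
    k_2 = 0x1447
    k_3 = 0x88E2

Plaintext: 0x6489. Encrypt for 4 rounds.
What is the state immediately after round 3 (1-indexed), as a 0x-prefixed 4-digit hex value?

0x760E

s_0 = plaintext = 0x6489
s_1 = Round(s_0, k_0) = 0xFEC8
s_2 = Round(s_1, k_1) = 0xADB1
s_3 = Round(s_2, k_2) = 0x760E
s_4 = Round(s_3, k_3) = 0x37B0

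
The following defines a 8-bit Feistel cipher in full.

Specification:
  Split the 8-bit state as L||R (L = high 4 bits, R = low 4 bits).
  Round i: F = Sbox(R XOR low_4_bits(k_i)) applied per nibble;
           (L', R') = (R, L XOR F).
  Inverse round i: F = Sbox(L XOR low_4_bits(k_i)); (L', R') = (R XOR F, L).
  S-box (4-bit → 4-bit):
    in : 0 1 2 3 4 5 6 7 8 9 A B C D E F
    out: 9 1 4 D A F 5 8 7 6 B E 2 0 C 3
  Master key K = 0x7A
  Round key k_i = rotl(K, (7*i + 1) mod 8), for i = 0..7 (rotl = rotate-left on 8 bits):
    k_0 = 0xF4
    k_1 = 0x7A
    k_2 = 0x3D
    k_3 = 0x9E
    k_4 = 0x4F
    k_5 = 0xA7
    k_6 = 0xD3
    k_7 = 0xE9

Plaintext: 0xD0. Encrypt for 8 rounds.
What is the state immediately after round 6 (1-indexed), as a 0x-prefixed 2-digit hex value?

0x13

s_0 = plaintext = 0xD0
s_1 = Round(s_0, k_0) = 0x07
s_2 = Round(s_1, k_1) = 0x70
s_3 = Round(s_2, k_2) = 0x07
s_4 = Round(s_3, k_3) = 0x76
s_5 = Round(s_4, k_4) = 0x61
s_6 = Round(s_5, k_5) = 0x13
s_7 = Round(s_6, k_6) = 0x38
s_8 = Round(s_7, k_7) = 0x82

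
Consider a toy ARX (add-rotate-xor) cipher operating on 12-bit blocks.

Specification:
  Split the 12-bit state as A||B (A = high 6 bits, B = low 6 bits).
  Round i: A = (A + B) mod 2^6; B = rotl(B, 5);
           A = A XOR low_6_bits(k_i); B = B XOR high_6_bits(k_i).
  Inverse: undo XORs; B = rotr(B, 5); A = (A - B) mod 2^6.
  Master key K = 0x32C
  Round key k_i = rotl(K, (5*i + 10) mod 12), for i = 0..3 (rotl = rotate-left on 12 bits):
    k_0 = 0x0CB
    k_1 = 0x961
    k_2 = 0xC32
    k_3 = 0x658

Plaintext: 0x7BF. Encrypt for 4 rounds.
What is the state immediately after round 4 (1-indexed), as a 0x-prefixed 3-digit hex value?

0xC7F

s_0 = plaintext = 0x7BF
s_1 = Round(s_0, k_0) = 0x5BC
s_2 = Round(s_1, k_1) = 0xCFB
s_3 = Round(s_2, k_2) = 0x70D
s_4 = Round(s_3, k_3) = 0xC7F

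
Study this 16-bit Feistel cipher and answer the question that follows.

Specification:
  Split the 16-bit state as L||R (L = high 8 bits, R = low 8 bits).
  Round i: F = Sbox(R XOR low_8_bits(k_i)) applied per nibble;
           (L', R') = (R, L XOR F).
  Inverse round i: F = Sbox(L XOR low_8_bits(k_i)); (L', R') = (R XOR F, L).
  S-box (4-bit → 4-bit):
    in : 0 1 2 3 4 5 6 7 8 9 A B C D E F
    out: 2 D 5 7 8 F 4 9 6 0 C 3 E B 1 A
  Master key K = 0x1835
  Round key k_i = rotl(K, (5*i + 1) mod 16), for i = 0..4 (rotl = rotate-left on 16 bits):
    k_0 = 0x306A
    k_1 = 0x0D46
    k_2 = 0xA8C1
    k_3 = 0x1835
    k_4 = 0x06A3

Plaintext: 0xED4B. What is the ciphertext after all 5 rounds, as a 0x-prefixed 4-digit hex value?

s_0 = plaintext = 0xED4B
s_1 = Round(s_0, k_0) = 0x4BB0
s_2 = Round(s_1, k_1) = 0xB0EF
s_3 = Round(s_2, k_2) = 0xEFE1
s_4 = Round(s_3, k_3) = 0xE157
s_5 = Round(s_4, k_4) = 0x5749

0x5749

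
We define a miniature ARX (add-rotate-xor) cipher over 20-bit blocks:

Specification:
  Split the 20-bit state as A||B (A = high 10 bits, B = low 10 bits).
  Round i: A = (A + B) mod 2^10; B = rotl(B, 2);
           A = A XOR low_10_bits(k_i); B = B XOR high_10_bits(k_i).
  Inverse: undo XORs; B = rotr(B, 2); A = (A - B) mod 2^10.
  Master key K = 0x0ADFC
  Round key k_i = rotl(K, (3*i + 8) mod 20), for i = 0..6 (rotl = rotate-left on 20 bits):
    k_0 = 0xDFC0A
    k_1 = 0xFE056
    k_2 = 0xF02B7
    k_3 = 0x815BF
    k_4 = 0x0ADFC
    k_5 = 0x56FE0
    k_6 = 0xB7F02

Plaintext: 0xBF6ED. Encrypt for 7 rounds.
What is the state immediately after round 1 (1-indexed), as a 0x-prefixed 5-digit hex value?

0x780C9

s_0 = plaintext = 0xBF6ED
s_1 = Round(s_0, k_0) = 0x780C9
s_2 = Round(s_1, k_1) = 0xBFCDC
s_3 = Round(s_2, k_2) = 0x5B0B0
s_4 = Round(s_3, k_3) = 0xE8CC5
s_5 = Round(s_4, k_4) = 0x6533F
s_6 = Round(s_5, k_5) = 0xCCDA4
s_7 = Round(s_6, k_6) = 0xF544E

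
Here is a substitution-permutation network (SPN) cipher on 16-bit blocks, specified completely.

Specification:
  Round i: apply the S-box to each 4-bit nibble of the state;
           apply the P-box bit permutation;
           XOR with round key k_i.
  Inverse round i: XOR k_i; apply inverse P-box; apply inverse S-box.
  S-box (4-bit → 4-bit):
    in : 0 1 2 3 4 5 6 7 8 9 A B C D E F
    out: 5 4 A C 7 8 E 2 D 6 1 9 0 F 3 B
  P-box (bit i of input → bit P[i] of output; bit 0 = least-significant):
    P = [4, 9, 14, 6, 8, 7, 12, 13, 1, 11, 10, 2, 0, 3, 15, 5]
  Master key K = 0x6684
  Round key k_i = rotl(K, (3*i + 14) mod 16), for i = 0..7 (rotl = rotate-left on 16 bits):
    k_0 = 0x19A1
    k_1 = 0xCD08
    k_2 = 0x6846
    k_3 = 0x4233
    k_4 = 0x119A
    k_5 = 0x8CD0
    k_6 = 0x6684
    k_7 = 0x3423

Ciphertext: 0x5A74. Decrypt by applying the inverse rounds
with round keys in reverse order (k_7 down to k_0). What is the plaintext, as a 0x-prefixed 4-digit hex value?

s_0 = ciphertext = 0x5A74
s_1 = InvRound(s_0, k_7) = 0xAD5D
s_2 = InvRound(s_1, k_6) = 0x47ED
s_3 = InvRound(s_2, k_5) = 0xD2A4
s_4 = InvRound(s_3, k_4) = 0x6BA4
s_5 = InvRound(s_4, k_3) = 0xAFFA
s_6 = InvRound(s_5, k_2) = 0x63E4
s_7 = InvRound(s_6, k_1) = 0x6622
s_8 = InvRound(s_7, k_0) = 0xA4D9

0xA4D9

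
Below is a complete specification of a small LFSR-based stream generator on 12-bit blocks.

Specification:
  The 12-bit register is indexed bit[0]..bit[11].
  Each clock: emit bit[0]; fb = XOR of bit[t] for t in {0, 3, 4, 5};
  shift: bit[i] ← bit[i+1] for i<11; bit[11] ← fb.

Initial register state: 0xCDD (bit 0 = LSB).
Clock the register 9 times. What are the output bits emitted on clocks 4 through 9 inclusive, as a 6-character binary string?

reg_0 = 0xCDD
clock 1: out=1, reg = 0xE6E
clock 2: out=0, reg = 0x737
clock 3: out=1, reg = 0xB9B
clock 4: out=1, reg = 0xDCD
clock 5: out=1, reg = 0x6E6
clock 6: out=0, reg = 0xB73
clock 7: out=1, reg = 0xDB9
clock 8: out=1, reg = 0x6DC
clock 9: out=0, reg = 0x36E

110110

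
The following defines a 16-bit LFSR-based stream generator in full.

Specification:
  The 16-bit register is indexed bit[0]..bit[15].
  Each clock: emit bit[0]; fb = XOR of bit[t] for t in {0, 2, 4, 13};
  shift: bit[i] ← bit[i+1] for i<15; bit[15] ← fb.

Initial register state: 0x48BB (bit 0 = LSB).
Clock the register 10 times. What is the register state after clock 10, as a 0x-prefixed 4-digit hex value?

reg_0 = 0x48BB
clock 1: out=1, reg = 0x245D
clock 2: out=1, reg = 0x122E
clock 3: out=0, reg = 0x8917
clock 4: out=1, reg = 0xC48B
clock 5: out=1, reg = 0xE245
clock 6: out=1, reg = 0xF122
clock 7: out=0, reg = 0xF891
clock 8: out=1, reg = 0xFC48
clock 9: out=0, reg = 0xFE24
clock 10: out=0, reg = 0x7F12

0x7F12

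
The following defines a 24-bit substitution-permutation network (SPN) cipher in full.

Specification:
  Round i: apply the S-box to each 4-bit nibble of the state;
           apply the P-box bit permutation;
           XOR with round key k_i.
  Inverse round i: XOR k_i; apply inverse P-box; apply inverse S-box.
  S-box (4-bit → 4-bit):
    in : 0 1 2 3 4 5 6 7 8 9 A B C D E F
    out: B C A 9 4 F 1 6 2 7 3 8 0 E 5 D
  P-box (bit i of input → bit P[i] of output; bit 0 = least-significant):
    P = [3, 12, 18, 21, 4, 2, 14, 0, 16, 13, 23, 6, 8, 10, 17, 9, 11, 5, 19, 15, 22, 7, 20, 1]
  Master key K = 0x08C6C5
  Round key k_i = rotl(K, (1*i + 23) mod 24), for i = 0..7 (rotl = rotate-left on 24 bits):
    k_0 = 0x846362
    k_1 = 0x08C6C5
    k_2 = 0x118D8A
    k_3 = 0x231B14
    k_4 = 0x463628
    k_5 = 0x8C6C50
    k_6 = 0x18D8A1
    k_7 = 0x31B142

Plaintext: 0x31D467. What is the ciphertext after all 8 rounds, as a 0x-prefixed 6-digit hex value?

s_0 = plaintext = 0x31D467
s_1 = Round(s_0, k_0) = 0x4AF570
s_2 = Round(s_1, k_1) = 0xBBBDA9
s_3 = Round(s_2, k_2) = 0x953FD4
s_4 = Round(s_3, k_3) = 0xFED0F1
s_5 = Round(s_4, k_4) = 0x39587B
s_6 = Round(s_5, k_5) = 0xE60376
s_7 = Round(s_6, k_6) = 0x4997ED
s_8 = Round(s_7, k_7) = 0x8FCC72

0x8FCC72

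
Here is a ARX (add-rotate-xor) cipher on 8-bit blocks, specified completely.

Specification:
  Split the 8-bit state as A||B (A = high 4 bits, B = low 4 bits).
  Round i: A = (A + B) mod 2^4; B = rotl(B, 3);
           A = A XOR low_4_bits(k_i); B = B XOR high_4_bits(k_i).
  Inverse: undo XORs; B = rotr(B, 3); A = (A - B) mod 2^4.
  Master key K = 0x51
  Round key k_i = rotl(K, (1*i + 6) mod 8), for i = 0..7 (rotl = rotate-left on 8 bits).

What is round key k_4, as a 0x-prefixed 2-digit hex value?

K = 0x51
k_0 = rotl(K, (1*0+6) mod 8) = rotl(K, 6) = 0x54
k_1 = rotl(K, (1*1+6) mod 8) = rotl(K, 7) = 0xA8
k_2 = rotl(K, (1*2+6) mod 8) = rotl(K, 0) = 0x51
k_3 = rotl(K, (1*3+6) mod 8) = rotl(K, 1) = 0xA2
k_4 = rotl(K, (1*4+6) mod 8) = rotl(K, 2) = 0x45

0x45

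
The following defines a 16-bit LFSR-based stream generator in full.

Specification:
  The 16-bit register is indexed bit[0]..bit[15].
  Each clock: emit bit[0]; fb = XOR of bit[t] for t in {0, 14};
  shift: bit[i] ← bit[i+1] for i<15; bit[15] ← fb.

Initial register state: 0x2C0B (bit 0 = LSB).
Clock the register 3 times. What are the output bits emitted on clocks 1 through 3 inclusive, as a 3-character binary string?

reg_0 = 0x2C0B
clock 1: out=1, reg = 0x9605
clock 2: out=1, reg = 0xCB02
clock 3: out=0, reg = 0xE581

110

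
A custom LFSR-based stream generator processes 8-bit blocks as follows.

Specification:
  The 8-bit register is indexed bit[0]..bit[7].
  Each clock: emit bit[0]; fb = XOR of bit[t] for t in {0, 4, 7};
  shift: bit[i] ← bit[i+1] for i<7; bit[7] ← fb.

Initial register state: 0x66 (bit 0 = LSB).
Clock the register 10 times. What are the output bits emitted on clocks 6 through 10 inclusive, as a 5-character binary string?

reg_0 = 0x66
clock 1: out=0, reg = 0x33
clock 2: out=1, reg = 0x19
clock 3: out=1, reg = 0x0C
clock 4: out=0, reg = 0x06
clock 5: out=0, reg = 0x03
clock 6: out=1, reg = 0x81
clock 7: out=1, reg = 0x40
clock 8: out=0, reg = 0x20
clock 9: out=0, reg = 0x10
clock 10: out=0, reg = 0x88

11000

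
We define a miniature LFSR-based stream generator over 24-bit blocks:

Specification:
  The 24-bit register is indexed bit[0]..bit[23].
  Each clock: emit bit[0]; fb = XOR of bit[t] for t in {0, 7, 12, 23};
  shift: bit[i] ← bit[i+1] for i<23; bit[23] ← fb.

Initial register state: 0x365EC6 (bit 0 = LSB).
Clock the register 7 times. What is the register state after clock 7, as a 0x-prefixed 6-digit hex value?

0x146CBD

reg_0 = 0x365EC6
clock 1: out=0, reg = 0x1B2F63
clock 2: out=1, reg = 0x8D97B1
clock 3: out=1, reg = 0x46CBD8
clock 4: out=0, reg = 0xA365EC
clock 5: out=0, reg = 0x51B2F6
clock 6: out=0, reg = 0x28D97B
clock 7: out=1, reg = 0x146CBD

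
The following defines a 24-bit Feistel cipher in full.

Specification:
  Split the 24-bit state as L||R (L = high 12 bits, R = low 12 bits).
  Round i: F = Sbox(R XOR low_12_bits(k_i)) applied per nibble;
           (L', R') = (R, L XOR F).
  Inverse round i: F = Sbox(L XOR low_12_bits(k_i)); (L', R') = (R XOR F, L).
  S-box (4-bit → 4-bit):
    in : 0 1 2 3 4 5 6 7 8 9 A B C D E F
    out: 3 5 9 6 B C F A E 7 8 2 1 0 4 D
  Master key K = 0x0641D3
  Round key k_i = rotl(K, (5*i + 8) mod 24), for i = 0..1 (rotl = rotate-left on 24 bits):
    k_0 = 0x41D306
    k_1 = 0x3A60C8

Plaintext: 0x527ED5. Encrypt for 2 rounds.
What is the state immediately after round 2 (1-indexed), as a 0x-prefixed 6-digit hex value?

s_0 = plaintext = 0x527ED5
s_1 = Round(s_0, k_0) = 0xED5521
s_2 = Round(s_1, k_1) = 0x521292

0x521292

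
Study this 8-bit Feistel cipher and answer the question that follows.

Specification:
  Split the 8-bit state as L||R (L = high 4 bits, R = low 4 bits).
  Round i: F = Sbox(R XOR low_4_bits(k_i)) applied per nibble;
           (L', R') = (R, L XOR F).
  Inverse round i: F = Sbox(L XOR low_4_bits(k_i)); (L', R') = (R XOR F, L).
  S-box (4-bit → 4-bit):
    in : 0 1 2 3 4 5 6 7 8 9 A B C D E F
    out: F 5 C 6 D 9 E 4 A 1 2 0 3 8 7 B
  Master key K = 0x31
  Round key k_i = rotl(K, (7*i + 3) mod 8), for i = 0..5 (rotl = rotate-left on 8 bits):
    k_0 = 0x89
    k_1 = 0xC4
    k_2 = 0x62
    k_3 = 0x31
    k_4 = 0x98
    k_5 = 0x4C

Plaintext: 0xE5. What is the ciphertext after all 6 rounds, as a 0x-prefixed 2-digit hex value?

0xC7

s_0 = plaintext = 0xE5
s_1 = Round(s_0, k_0) = 0x5D
s_2 = Round(s_1, k_1) = 0xD4
s_3 = Round(s_2, k_2) = 0x43
s_4 = Round(s_3, k_3) = 0x38
s_5 = Round(s_4, k_4) = 0x8C
s_6 = Round(s_5, k_5) = 0xC7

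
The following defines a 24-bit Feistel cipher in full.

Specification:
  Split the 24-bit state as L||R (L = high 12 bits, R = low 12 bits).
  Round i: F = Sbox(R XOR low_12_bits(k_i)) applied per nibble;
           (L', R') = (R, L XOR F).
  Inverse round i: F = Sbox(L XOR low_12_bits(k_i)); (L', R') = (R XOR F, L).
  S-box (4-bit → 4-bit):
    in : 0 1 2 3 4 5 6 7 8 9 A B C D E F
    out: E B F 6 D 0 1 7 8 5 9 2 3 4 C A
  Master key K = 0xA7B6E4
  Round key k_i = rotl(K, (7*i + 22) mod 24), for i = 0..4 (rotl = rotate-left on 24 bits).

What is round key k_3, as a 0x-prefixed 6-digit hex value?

0x253DB7

K = 0xA7B6E4
k_0 = rotl(K, (7*0+22) mod 24) = rotl(K, 22) = 0x29EDB9
k_1 = rotl(K, (7*1+22) mod 24) = rotl(K, 5) = 0xF6DC94
k_2 = rotl(K, (7*2+22) mod 24) = rotl(K, 12) = 0x6E4A7B
k_3 = rotl(K, (7*3+22) mod 24) = rotl(K, 19) = 0x253DB7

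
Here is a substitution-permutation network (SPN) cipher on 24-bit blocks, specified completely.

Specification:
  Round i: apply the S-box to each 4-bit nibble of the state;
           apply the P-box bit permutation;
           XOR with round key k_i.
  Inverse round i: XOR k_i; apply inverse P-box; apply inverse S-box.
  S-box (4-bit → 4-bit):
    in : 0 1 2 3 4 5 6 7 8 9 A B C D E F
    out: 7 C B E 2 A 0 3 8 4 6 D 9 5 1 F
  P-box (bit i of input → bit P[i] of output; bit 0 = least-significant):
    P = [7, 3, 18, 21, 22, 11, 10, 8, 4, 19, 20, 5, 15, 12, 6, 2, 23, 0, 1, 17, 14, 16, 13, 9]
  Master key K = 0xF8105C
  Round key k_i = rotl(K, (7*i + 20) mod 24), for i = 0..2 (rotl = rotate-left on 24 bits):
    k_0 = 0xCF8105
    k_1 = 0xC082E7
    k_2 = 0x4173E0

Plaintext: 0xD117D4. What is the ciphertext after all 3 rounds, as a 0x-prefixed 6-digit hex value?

0xD1ABA0

s_0 = plaintext = 0xD117D4
s_1 = Round(s_0, k_0) = 0x85E55B
s_2 = Round(s_1, k_1) = 0xEE0946
s_3 = Round(s_2, k_2) = 0xD1ABA0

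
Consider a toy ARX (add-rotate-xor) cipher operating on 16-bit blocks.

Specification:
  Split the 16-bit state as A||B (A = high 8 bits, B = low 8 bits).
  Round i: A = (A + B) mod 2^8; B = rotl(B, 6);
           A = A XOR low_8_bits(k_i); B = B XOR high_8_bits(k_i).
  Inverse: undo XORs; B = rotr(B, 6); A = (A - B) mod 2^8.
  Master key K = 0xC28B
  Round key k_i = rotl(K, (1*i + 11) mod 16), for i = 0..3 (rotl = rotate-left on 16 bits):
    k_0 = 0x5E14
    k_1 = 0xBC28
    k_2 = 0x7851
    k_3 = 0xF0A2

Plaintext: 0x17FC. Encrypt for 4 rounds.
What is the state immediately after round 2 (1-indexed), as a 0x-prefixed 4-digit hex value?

0x40E4

s_0 = plaintext = 0x17FC
s_1 = Round(s_0, k_0) = 0x0761
s_2 = Round(s_1, k_1) = 0x40E4
s_3 = Round(s_2, k_2) = 0x7541
s_4 = Round(s_3, k_3) = 0x14A0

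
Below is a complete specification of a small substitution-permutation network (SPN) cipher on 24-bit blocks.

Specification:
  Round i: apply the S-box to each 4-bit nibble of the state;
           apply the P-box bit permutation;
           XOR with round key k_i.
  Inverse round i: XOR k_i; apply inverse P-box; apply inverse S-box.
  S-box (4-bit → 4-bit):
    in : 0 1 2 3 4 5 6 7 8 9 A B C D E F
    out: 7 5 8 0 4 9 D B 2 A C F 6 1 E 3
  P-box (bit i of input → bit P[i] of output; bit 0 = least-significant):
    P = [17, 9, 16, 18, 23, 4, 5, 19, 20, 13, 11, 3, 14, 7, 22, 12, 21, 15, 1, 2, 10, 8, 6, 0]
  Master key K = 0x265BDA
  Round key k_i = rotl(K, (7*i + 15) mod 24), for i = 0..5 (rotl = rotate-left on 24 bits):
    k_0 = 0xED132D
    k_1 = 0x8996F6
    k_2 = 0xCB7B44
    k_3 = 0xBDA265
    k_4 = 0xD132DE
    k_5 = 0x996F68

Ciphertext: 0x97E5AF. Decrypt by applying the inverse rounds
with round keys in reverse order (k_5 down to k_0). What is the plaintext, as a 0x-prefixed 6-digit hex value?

0x264A14

s_0 = ciphertext = 0x97E5AF
s_1 = InvRound(s_0, k_5) = 0xAE8427
s_2 = InvRound(s_1, k_4) = 0x6FE7EB
s_3 = InvRound(s_2, k_3) = 0xFA05DD
s_4 = InvRound(s_3, k_2) = 0x5D7B8C
s_5 = InvRound(s_4, k_1) = 0x0C1B02
s_6 = InvRound(s_5, k_0) = 0x264A14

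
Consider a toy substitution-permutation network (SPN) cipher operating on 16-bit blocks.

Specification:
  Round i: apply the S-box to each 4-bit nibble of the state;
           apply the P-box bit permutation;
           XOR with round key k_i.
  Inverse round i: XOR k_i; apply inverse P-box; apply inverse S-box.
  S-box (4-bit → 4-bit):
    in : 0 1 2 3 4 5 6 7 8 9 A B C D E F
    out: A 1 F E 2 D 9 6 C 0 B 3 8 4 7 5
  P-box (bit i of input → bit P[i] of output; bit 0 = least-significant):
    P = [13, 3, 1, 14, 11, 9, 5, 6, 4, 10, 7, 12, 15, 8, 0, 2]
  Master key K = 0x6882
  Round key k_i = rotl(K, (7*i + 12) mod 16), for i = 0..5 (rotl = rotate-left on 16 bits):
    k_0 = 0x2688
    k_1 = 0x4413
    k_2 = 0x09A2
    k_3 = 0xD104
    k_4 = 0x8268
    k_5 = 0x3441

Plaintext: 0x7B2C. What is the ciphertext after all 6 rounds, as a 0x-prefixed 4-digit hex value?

0xE059

s_0 = plaintext = 0x7B2C
s_1 = Round(s_0, k_0) = 0x69F9
s_2 = Round(s_1, k_1) = 0xCC37
s_3 = Round(s_2, k_2) = 0x1BCC
s_4 = Round(s_3, k_3) = 0x1554
s_5 = Round(s_4, k_4) = 0x1A90
s_6 = Round(s_5, k_5) = 0xE059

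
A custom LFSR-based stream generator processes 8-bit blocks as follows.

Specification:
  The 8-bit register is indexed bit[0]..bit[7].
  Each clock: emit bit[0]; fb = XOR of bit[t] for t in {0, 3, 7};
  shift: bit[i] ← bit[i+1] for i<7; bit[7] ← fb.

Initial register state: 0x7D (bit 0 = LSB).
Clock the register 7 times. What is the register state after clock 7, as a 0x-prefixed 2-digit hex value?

reg_0 = 0x7D
clock 1: out=1, reg = 0x3E
clock 2: out=0, reg = 0x9F
clock 3: out=1, reg = 0xCF
clock 4: out=1, reg = 0xE7
clock 5: out=1, reg = 0x73
clock 6: out=1, reg = 0xB9
clock 7: out=1, reg = 0xDC

0xDC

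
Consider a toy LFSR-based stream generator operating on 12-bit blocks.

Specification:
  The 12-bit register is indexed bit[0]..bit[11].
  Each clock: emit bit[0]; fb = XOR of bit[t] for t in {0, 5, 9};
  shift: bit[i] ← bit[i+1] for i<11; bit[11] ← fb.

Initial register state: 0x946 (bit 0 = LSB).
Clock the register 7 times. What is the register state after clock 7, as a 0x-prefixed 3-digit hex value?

0x912

reg_0 = 0x946
clock 1: out=0, reg = 0x4A3
clock 2: out=1, reg = 0x251
clock 3: out=1, reg = 0x128
clock 4: out=0, reg = 0x894
clock 5: out=0, reg = 0x44A
clock 6: out=0, reg = 0x225
clock 7: out=1, reg = 0x912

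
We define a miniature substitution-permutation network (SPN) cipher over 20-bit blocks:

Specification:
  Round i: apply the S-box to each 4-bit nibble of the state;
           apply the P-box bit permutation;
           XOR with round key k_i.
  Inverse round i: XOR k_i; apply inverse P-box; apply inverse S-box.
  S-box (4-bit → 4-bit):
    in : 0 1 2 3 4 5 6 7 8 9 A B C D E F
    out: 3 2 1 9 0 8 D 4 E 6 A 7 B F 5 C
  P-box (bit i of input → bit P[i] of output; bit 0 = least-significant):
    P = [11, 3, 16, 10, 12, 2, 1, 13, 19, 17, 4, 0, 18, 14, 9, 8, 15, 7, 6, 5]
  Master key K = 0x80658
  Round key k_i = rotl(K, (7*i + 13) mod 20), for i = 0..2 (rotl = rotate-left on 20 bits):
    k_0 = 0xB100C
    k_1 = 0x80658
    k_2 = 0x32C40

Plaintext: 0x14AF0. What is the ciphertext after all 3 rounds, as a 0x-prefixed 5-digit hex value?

0x60836

s_0 = plaintext = 0x14AF0
s_1 = Round(s_0, k_0) = 0x93887
s_2 = Round(s_1, k_1) = 0xF278F
s_3 = Round(s_2, k_2) = 0x60836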